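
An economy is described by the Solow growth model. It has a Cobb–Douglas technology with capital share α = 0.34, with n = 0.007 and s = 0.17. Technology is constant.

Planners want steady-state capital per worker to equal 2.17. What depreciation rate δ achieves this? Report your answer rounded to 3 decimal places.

δ ≈ 0.095

Steady state requires s·f(k) = (n + δ)·k, i.e. s·k^α = (n + δ)·k.
So s / (n + δ) = (k*)^(1−α) = 2.17^0.66 = 1.6675.
Therefore n + δ = s / 1.6675 = 0.17 / 1.6675 = 0.1019, so δ = 0.1019 − 0.007 = 0.0949.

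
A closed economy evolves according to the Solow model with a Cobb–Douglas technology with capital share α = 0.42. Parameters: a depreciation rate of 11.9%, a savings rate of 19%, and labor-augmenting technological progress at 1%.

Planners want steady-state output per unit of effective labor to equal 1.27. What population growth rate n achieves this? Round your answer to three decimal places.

n ≈ 0.008

Steady state requires s·f(k) = (n + g + δ)·k, i.e. s·k^α = (n + g + δ)·k.
Since y* = [s/(n + g + δ)]^(α/(1−α)), we have s/(n + g + δ) = (y*)^((1−α)/α) = 1.27^1.381 = 1.3911.
Therefore n + g + δ = s / 1.3911 = 0.19 / 1.3911 = 0.1366, so n = 0.1366 − 0.129 = 0.0076.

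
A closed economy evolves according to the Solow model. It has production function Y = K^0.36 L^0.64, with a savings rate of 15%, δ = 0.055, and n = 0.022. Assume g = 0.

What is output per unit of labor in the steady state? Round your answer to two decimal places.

Steady state requires s·f(k) = (n + δ)·k, i.e. s·k^α = (n + δ)·k.
Rearranging, k^(1−α) = s / (n + δ).
k^0.64 = 0.15 / (0.022 + 0.055) = 0.15 / 0.077 = 1.9481
k* = 1.9481^(1/0.64) ≈ 2.8348
y* = (k*)^α = 2.8348^0.36 ≈ 1.4552

y* ≈ 1.46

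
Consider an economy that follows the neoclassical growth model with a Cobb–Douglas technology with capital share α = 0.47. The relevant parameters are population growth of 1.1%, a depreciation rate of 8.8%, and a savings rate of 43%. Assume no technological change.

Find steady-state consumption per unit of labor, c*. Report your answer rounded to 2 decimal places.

c* ≈ 2.10

Steady state requires s·f(k) = (n + δ)·k, i.e. s·k^α = (n + δ)·k.
Rearranging, k^(1−α) = s / (n + δ).
k^0.53 = 0.43 / (0.011 + 0.088) = 0.43 / 0.099 = 4.3434
k* = 4.3434^(1/0.53) ≈ 15.9754
y* = (k*)^α = 15.9754^0.47 ≈ 3.6781
c* = (1 − s)·y* = (1 − 0.43) × 3.6781 ≈ 2.0965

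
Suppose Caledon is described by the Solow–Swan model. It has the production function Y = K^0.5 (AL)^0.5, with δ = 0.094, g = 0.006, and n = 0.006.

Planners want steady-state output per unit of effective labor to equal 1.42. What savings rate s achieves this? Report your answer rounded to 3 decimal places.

In steady state, investment equals break-even investment: s·k^α = (n + g + δ)·k.
Since y* = [s/(n + g + δ)]^(α/(1−α)), we have s/(n + g + δ) = (y*)^((1−α)/α) = 1.42^1 = 1.4200.
Therefore s = 1.4200 × (n + g + δ) = 1.4200 × 0.106 = 0.1505.

s ≈ 0.151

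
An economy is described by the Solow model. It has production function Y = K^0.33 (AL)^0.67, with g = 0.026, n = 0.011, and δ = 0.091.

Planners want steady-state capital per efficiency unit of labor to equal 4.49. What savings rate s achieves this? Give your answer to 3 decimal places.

At the steady state, Δk = 0, so s·k^α = (n + g + δ)·k.
So s / (n + g + δ) = (k*)^(1−α) = 4.49^0.67 = 2.7353.
Therefore s = 2.7353 × (n + g + δ) = 2.7353 × 0.128 = 0.3501.

s ≈ 0.350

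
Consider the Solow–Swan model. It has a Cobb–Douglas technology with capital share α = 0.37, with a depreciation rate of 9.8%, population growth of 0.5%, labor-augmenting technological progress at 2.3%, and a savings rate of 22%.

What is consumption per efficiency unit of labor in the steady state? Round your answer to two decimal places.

c* ≈ 1.08

In steady state, investment equals break-even investment: s·k^α = (n + g + δ)·k.
Rearranging, k^(1−α) = s / (n + g + δ).
k^0.63 = 0.22 / (0.005 + 0.023 + 0.098) = 0.22 / 0.126 = 1.7460
k* = 1.7460^(1/0.63) ≈ 2.4221
y* = (k*)^α = 2.4221^0.37 ≈ 1.3872
c* = (1 − s)·y* = (1 − 0.22) × 1.3872 ≈ 1.0820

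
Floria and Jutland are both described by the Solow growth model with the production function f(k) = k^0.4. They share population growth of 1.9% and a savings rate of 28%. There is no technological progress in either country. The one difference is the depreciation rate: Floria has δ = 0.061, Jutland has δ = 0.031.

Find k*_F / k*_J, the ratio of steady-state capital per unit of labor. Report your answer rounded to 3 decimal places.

Steady-state k* = [s/(n + δ)]^(1/(1−α)), so the ratio is [ (s_F/(n + δ)_F) / (s_J/(n + δ)_J) ]^1.6667.
s_F/(n + δ)_F = 0.28/0.080 = 3.5000; s_J/(n + δ)_J = 0.28/0.050 = 5.6000.
Ratio = (3.5000/5.6000)^1.6667 = 0.6250^1.6667 ≈ 0.4569

ratio ≈ 0.457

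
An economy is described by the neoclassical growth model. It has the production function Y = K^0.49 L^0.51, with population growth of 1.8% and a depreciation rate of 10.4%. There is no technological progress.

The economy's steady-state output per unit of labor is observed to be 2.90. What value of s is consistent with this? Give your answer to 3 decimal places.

s ≈ 0.370

At the steady state, Δk = 0, so s·k^α = (n + δ)·k.
Since y* = [s/(n + δ)]^(α/(1−α)), we have s/(n + δ) = (y*)^((1−α)/α) = 2.90^1.0408 = 3.0288.
Therefore s = 3.0288 × (n + δ) = 3.0288 × 0.122 = 0.3695.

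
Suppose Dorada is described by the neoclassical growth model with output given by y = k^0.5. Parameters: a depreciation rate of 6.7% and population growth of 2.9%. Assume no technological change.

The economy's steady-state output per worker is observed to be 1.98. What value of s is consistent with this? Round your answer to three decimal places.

In steady state, investment equals break-even investment: s·k^α = (n + δ)·k.
Since y* = [s/(n + δ)]^(α/(1−α)), we have s/(n + δ) = (y*)^((1−α)/α) = 1.98^1 = 1.9800.
Therefore s = 1.9800 × (n + δ) = 1.9800 × 0.096 = 0.1901.

s ≈ 0.190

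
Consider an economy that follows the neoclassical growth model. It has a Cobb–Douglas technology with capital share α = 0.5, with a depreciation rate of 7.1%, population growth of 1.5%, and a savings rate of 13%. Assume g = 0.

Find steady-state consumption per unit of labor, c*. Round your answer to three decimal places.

Steady state requires s·f(k) = (n + δ)·k, i.e. s·k^α = (n + δ)·k.
Rearranging, k^(1−α) = s / (n + δ).
k^0.5 = 0.13 / (0.015 + 0.071) = 0.13 / 0.086 = 1.5116
k* = 1.5116^(1/0.5) ≈ 2.2849
y* = (k*)^α = 2.2849^0.5 ≈ 1.5116
c* = (1 − s)·y* = (1 − 0.13) × 1.5116 ≈ 1.3151

c* = 1.315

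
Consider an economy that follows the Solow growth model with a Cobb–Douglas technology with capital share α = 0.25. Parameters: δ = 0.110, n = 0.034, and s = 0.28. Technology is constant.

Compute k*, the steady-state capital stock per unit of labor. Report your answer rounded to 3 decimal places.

k* = 2.427

At the steady state, Δk = 0, so s·k^α = (n + δ)·k.
Rearranging, k^(1−α) = s / (n + δ).
k^0.75 = 0.28 / (0.034 + 0.110) = 0.28 / 0.144 = 1.9444
k* = 1.9444^(1/0.75) ≈ 2.4269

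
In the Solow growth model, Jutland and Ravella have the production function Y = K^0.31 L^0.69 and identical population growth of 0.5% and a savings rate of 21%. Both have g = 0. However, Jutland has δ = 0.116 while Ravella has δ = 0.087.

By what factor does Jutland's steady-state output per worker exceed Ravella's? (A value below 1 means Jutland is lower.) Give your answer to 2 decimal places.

ratio ≈ 0.88

Steady-state y* = [s/(n + δ)]^(α/(1−α)), so the ratio is [ (s_J/(n + δ)_J) / (s_R/(n + δ)_R) ]^0.4493.
s_J/(n + δ)_J = 0.21/0.121 = 1.7355; s_R/(n + δ)_R = 0.21/0.092 = 2.2826.
Ratio = (1.7355/2.2826)^0.4493 = 0.7603^0.4493 ≈ 0.8842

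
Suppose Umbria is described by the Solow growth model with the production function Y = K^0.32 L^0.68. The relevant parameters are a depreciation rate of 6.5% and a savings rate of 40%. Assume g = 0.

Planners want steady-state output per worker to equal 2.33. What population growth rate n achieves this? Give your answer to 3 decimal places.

In steady state, investment equals break-even investment: s·k^α = (n + δ)·k.
Since y* = [s/(n + δ)]^(α/(1−α)), we have s/(n + δ) = (y*)^((1−α)/α) = 2.33^2.125 = 6.0344.
Therefore n + δ = s / 6.0344 = 0.40 / 6.0344 = 0.0663, so n = 0.0663 − 0.065 = 0.0013.

n ≈ 0.001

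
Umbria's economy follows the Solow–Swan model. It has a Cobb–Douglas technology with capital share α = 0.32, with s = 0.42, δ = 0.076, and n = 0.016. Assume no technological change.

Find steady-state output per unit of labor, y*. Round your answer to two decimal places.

Steady state requires s·f(k) = (n + δ)·k, i.e. s·k^α = (n + δ)·k.
Rearranging, k^(1−α) = s / (n + δ).
k^0.68 = 0.42 / (0.016 + 0.076) = 0.42 / 0.092 = 4.5652
k* = 4.5652^(1/0.68) ≈ 9.3281
y* = (k*)^α = 9.3281^0.32 ≈ 2.0433

y* ≈ 2.04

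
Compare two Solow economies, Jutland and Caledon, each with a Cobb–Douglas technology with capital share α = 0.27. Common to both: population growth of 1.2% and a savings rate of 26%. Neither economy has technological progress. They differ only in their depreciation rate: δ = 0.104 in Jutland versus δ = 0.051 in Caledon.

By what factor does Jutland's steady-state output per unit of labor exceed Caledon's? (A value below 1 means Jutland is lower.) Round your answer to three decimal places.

Steady-state y* = [s/(n + δ)]^(α/(1−α)), so the ratio is [ (s_J/(n + δ)_J) / (s_C/(n + δ)_C) ]^0.3699.
s_J/(n + δ)_J = 0.26/0.116 = 2.2414; s_C/(n + δ)_C = 0.26/0.063 = 4.1270.
Ratio = (2.2414/4.1270)^0.3699 = 0.5431^0.3699 ≈ 0.7979

ratio ≈ 0.798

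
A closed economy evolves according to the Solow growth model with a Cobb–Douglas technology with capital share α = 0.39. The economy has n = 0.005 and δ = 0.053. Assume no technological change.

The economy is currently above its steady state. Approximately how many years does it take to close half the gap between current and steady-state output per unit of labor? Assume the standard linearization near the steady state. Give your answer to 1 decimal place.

Near the steady state the convergence rate is λ = (1 − α)(n + δ).
λ = (1 − 0.39) × 0.058 = 0.61 × 0.058 = 0.03538
Half-life = ln 2 / λ = 0.6931 / 0.03538 ≈ 19.59 years

half-life ≈ 19.6 years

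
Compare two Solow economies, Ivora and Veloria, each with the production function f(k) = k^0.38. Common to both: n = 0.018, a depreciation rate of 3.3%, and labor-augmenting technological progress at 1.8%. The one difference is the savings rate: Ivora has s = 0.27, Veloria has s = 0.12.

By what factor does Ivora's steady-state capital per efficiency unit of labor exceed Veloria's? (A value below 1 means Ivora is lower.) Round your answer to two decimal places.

k*_I / k*_V ≈ 3.70

Steady-state k* = [s/(n + g + δ)]^(1/(1−α)), so the ratio is [ (s_I/(n + g + δ)_I) / (s_V/(n + g + δ)_V) ]^1.6129.
s_I/(n + g + δ)_I = 0.27/0.069 = 3.9130; s_V/(n + g + δ)_V = 0.12/0.069 = 1.7391.
Ratio = (3.9130/1.7391)^1.6129 = 2.2500^1.6129 ≈ 3.6986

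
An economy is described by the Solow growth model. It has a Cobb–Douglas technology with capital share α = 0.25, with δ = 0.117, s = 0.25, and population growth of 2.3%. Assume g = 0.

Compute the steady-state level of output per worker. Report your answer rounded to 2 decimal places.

y* ≈ 1.21

At the steady state, Δk = 0, so s·k^α = (n + δ)·k.
Dividing both sides by k: k^(1−α) = s / (n + δ).
k^0.75 = 0.25 / (0.023 + 0.117) = 0.25 / 0.140 = 1.7857
k* = 1.7857^(1/0.75) ≈ 2.1664
y* = (k*)^α = 2.1664^0.25 ≈ 1.2132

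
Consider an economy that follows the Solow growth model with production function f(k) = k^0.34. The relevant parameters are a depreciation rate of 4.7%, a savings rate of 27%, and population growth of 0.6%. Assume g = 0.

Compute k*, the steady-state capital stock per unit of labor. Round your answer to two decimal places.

In steady state, investment equals break-even investment: s·k^α = (n + δ)·k.
Dividing both sides by k: k^(1−α) = s / (n + δ).
k^0.66 = 0.27 / (0.006 + 0.047) = 0.27 / 0.053 = 5.0943
k* = 5.0943^(1/0.66) ≈ 11.7853

k* ≈ 11.79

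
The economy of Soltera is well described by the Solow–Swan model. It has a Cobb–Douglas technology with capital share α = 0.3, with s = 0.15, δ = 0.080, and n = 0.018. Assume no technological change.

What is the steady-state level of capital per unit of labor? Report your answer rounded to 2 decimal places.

k* = 1.84

Steady state requires s·f(k) = (n + δ)·k, i.e. s·k^α = (n + δ)·k.
Rearranging, k^(1−α) = s / (n + δ).
k^0.7 = 0.15 / (0.018 + 0.080) = 0.15 / 0.098 = 1.5306
k* = 1.5306^(1/0.7) ≈ 1.8369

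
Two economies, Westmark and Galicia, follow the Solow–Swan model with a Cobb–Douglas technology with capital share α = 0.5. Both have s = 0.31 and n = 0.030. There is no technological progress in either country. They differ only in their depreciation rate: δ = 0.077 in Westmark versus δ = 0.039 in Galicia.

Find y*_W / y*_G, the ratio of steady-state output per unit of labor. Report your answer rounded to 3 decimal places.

y*_W / y*_G ≈ 0.645

Steady-state y* = [s/(n + δ)]^(α/(1−α)), so the ratio is [ (s_W/(n + δ)_W) / (s_G/(n + δ)_G) ]^1.
s_W/(n + δ)_W = 0.31/0.107 = 2.8972; s_G/(n + δ)_G = 0.31/0.069 = 4.4928.
Ratio = (2.8972/4.4928)^1 = 0.6449^1 ≈ 0.6449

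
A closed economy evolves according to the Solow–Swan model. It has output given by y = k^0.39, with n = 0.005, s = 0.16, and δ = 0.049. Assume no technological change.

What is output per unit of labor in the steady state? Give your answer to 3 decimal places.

In steady state, investment equals break-even investment: s·k^α = (n + δ)·k.
Rearranging, k^(1−α) = s / (n + δ).
k^0.61 = 0.16 / (0.005 + 0.049) = 0.16 / 0.054 = 2.9630
k* = 2.9630^(1/0.61) ≈ 5.9338
y* = (k*)^α = 5.9338^0.39 ≈ 2.0026

y* ≈ 2.003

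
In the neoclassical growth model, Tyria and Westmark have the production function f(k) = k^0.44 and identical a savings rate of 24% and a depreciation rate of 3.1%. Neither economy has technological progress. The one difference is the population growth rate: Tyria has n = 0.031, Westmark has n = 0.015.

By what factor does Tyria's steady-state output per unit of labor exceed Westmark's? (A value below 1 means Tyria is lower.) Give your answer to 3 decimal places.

ratio ≈ 0.791

Steady-state y* = [s/(n + δ)]^(α/(1−α)), so the ratio is [ (s_T/(n + δ)_T) / (s_W/(n + δ)_W) ]^0.7857.
s_T/(n + δ)_T = 0.24/0.062 = 3.8710; s_W/(n + δ)_W = 0.24/0.046 = 5.2174.
Ratio = (3.8710/5.2174)^0.7857 = 0.7419^0.7857 ≈ 0.7909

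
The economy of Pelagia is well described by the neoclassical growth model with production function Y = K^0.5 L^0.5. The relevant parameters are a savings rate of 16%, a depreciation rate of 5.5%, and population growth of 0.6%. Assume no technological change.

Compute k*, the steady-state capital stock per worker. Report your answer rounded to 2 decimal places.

k* ≈ 6.88

At the steady state, Δk = 0, so s·k^α = (n + δ)·k.
Dividing both sides by k: k^(1−α) = s / (n + δ).
k^0.5 = 0.16 / (0.006 + 0.055) = 0.16 / 0.061 = 2.6230
k* = 2.6230^(1/0.5) ≈ 6.8801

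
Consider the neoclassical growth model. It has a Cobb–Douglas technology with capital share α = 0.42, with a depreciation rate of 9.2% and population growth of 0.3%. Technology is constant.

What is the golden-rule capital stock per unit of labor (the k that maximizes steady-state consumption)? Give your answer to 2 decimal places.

The golden rule sets f'(k) = n + δ, i.e. α·k^(α−1) = n + δ.
So k^(1−α) = α / (n + δ) = 0.42 / 0.095 = 4.4211.
k_gold = 4.4211^(1/0.58) ≈ 12.9713

k_gold ≈ 12.97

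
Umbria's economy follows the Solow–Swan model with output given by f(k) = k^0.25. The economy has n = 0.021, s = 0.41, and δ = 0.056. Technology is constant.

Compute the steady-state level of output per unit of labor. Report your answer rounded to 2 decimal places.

y* ≈ 1.75

At the steady state, Δk = 0, so s·k^α = (n + δ)·k.
Dividing both sides by k: k^(1−α) = s / (n + δ).
k^0.75 = 0.41 / (0.021 + 0.056) = 0.41 / 0.077 = 5.3247
k* = 5.3247^(1/0.75) ≈ 9.2981
y* = (k*)^α = 9.2981^0.25 ≈ 1.7462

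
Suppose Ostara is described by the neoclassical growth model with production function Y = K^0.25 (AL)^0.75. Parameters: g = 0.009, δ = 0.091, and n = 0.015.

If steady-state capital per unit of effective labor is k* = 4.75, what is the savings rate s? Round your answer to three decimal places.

s ≈ 0.370

Steady state requires s·f(k) = (n + g + δ)·k, i.e. s·k^α = (n + g + δ)·k.
So s / (n + g + δ) = (k*)^(1−α) = 4.75^0.75 = 3.2175.
Therefore s = 3.2175 × (n + g + δ) = 3.2175 × 0.115 = 0.3700.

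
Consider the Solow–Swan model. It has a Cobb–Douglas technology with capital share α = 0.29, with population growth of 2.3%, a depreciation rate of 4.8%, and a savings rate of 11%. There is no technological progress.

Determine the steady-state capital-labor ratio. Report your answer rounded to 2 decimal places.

Steady state requires s·f(k) = (n + δ)·k, i.e. s·k^α = (n + δ)·k.
Rearranging, k^(1−α) = s / (n + δ).
k^0.71 = 0.11 / (0.023 + 0.048) = 0.11 / 0.071 = 1.5493
k* = 1.5493^(1/0.71) ≈ 1.8527

k* = 1.85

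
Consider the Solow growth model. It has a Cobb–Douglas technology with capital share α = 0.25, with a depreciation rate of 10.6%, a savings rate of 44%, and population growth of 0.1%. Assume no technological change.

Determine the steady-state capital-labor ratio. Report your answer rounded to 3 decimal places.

Steady state requires s·f(k) = (n + δ)·k, i.e. s·k^α = (n + δ)·k.
Rearranging, k^(1−α) = s / (n + δ).
k^0.75 = 0.44 / (0.001 + 0.106) = 0.44 / 0.107 = 4.1121
k* = 4.1121^(1/0.75) ≈ 6.5880

k* ≈ 6.588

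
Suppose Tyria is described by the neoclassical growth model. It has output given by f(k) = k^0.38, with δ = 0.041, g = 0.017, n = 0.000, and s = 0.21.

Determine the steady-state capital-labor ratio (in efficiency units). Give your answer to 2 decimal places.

k* = 7.97

In steady state, investment equals break-even investment: s·k^α = (n + g + δ)·k.
Rearranging, k^(1−α) = s / (n + g + δ).
k^0.62 = 0.21 / (0.000 + 0.017 + 0.041) = 0.21 / 0.058 = 3.6207
k* = 3.6207^(1/0.62) ≈ 7.9667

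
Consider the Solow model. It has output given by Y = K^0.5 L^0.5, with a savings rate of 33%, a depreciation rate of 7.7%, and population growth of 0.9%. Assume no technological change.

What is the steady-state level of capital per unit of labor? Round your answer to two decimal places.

Steady state requires s·f(k) = (n + δ)·k, i.e. s·k^α = (n + δ)·k.
Dividing both sides by k: k^(1−α) = s / (n + δ).
k^0.5 = 0.33 / (0.009 + 0.077) = 0.33 / 0.086 = 3.8372
k* = 3.8372^(1/0.5) ≈ 14.7241

k* = 14.72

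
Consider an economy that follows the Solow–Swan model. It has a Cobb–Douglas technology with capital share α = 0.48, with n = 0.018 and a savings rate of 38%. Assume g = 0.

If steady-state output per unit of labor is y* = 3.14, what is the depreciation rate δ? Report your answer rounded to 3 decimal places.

At the steady state, Δk = 0, so s·k^α = (n + δ)·k.
Since y* = [s/(n + δ)]^(α/(1−α)), we have s/(n + δ) = (y*)^((1−α)/α) = 3.14^1.0833 = 3.4540.
Therefore n + δ = s / 3.4540 = 0.38 / 3.4540 = 0.1100, so δ = 0.1100 − 0.018 = 0.0920.

δ ≈ 0.092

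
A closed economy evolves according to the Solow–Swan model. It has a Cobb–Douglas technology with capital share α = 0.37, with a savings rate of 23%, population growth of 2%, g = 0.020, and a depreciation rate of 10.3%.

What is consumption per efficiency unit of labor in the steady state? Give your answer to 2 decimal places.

Steady state requires s·f(k) = (n + g + δ)·k, i.e. s·k^α = (n + g + δ)·k.
Dividing both sides by k: k^(1−α) = s / (n + g + δ).
k^0.63 = 0.23 / (0.020 + 0.020 + 0.103) = 0.23 / 0.143 = 1.6084
k* = 1.6084^(1/0.63) ≈ 2.1262
y* = (k*)^α = 2.1262^0.37 ≈ 1.3219
c* = (1 − s)·y* = (1 − 0.23) × 1.3219 ≈ 1.0179

c* = 1.02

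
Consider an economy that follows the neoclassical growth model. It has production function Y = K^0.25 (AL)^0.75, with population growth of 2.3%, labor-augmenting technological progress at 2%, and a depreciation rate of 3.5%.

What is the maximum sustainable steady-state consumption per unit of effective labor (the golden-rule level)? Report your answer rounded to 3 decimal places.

At the golden rule, f'(k) = n + g + δ, so α·k^(α−1) = n + g + δ and k_gold = (α/(n + g + δ))^(1/(1−α)).
k_gold = (0.25/0.078)^(1/0.75) = 3.2051^1.3333 ≈ 4.7254
c_gold = f(k_gold) − (n + g + δ)·k_gold = 1.4744 − 0.078×4.7254 ≈ 1.1058

c_gold ≈ 1.106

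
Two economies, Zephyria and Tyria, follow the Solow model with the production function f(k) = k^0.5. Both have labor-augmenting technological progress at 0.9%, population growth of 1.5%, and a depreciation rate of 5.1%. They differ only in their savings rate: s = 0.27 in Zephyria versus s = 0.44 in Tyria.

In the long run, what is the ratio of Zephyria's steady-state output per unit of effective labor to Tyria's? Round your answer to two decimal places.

y*_Z / y*_T ≈ 0.61

Steady-state y* = [s/(n + g + δ)]^(α/(1−α)), so the ratio is [ (s_Z/(n + g + δ)_Z) / (s_T/(n + g + δ)_T) ]^1.
s_Z/(n + g + δ)_Z = 0.27/0.075 = 3.6000; s_T/(n + g + δ)_T = 0.44/0.075 = 5.8667.
Ratio = (3.6000/5.8667)^1 = 0.6136^1 ≈ 0.6136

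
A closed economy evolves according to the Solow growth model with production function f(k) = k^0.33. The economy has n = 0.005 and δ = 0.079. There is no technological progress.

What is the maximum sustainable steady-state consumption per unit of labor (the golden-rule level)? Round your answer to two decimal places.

c_gold ≈ 1.31

At the golden rule, f'(k) = n + δ, so α·k^(α−1) = n + δ and k_gold = (α/(n + δ))^(1/(1−α)).
k_gold = (0.33/0.084)^(1/0.67) = 3.9286^1.4925 ≈ 7.7073
c_gold = f(k_gold) − (n + δ)·k_gold = 1.9619 − 0.084×7.7073 ≈ 1.3145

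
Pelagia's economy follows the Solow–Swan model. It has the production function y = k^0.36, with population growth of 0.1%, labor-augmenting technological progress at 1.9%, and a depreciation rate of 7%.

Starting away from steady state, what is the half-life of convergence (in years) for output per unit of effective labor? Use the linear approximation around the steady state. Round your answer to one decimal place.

half-life ≈ 12.0 years

Near the steady state the convergence rate is λ = (1 − α)(n + g + δ).
λ = (1 − 0.36) × 0.090 = 0.64 × 0.090 = 0.0576
Half-life = ln 2 / λ = 0.6931 / 0.0576 ≈ 12.03 years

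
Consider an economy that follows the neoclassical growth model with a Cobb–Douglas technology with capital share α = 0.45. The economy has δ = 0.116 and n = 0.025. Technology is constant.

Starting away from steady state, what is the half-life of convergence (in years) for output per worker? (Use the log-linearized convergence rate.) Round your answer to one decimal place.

about 8.9 years

Near the steady state the convergence rate is λ = (1 − α)(n + δ).
λ = (1 − 0.45) × 0.141 = 0.55 × 0.141 = 0.07755
Half-life = ln 2 / λ = 0.6931 / 0.07755 ≈ 8.94 years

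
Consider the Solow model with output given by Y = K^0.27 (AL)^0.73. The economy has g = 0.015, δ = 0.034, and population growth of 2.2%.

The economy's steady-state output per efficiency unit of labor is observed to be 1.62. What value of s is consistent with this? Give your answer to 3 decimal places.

In steady state, investment equals break-even investment: s·k^α = (n + g + δ)·k.
Since y* = [s/(n + g + δ)]^(α/(1−α)), we have s/(n + g + δ) = (y*)^((1−α)/α) = 1.62^2.7037 = 3.6852.
Therefore s = 3.6852 × (n + g + δ) = 3.6852 × 0.071 = 0.2616.

s ≈ 0.262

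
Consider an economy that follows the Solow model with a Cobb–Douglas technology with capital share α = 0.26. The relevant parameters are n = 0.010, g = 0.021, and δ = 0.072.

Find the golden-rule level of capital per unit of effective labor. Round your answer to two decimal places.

k_gold ≈ 3.49

The golden rule sets f'(k) = n + g + δ, i.e. α·k^(α−1) = n + g + δ.
So k^(1−α) = α / (n + g + δ) = 0.26 / 0.103 = 2.5243.
k_gold = 2.5243^(1/0.74) ≈ 3.4949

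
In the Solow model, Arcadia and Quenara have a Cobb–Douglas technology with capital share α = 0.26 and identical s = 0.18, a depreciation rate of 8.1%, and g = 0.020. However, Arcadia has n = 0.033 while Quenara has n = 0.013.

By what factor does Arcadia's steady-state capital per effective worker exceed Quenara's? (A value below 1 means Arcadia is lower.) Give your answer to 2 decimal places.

ratio ≈ 0.80

Steady-state k* = [s/(n + g + δ)]^(1/(1−α)), so the ratio is [ (s_A/(n + g + δ)_A) / (s_Q/(n + g + δ)_Q) ]^1.3514.
s_A/(n + g + δ)_A = 0.18/0.134 = 1.3433; s_Q/(n + g + δ)_Q = 0.18/0.114 = 1.5789.
Ratio = (1.3433/1.5789)^1.3514 = 0.8508^1.3514 ≈ 0.8038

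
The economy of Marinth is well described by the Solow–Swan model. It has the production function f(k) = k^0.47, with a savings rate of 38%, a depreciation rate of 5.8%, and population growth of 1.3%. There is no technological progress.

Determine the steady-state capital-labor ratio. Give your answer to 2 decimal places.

k* = 23.69

Steady state requires s·f(k) = (n + δ)·k, i.e. s·k^α = (n + δ)·k.
Rearranging, k^(1−α) = s / (n + δ).
k^0.53 = 0.38 / (0.013 + 0.058) = 0.38 / 0.071 = 5.3521
k* = 5.3521^(1/0.53) ≈ 23.6905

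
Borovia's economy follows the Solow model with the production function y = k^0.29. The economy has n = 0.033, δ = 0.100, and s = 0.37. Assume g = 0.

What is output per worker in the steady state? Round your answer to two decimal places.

Steady state requires s·f(k) = (n + δ)·k, i.e. s·k^α = (n + δ)·k.
Dividing both sides by k: k^(1−α) = s / (n + δ).
k^0.71 = 0.37 / (0.033 + 0.100) = 0.37 / 0.133 = 2.7820
k* = 2.7820^(1/0.71) ≈ 4.2253
y* = (k*)^α = 4.2253^0.29 ≈ 1.5188

y* = 1.52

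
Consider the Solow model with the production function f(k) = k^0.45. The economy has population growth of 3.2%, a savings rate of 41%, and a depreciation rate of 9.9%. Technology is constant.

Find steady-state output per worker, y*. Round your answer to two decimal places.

Steady state requires s·f(k) = (n + δ)·k, i.e. s·k^α = (n + δ)·k.
Dividing both sides by k: k^(1−α) = s / (n + δ).
k^0.55 = 0.41 / (0.032 + 0.099) = 0.41 / 0.131 = 3.1298
k* = 3.1298^(1/0.55) ≈ 7.9605
y* = (k*)^α = 7.9605^0.45 ≈ 2.5434

y* = 2.54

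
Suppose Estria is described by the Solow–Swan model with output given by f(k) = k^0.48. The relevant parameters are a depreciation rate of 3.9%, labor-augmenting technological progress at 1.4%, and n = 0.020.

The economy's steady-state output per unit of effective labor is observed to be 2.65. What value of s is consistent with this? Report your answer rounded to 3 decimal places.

s ≈ 0.210

Steady state requires s·f(k) = (n + g + δ)·k, i.e. s·k^α = (n + g + δ)·k.
Since y* = [s/(n + g + δ)]^(α/(1−α)), we have s/(n + g + δ) = (y*)^((1−α)/α) = 2.65^1.0833 = 2.8741.
Therefore s = 2.8741 × (n + g + δ) = 2.8741 × 0.073 = 0.2098.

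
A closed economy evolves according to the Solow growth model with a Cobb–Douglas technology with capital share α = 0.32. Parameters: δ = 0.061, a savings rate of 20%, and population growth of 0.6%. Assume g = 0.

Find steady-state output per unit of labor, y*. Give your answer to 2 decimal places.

y* ≈ 1.67

Steady state requires s·f(k) = (n + δ)·k, i.e. s·k^α = (n + δ)·k.
Dividing both sides by k: k^(1−α) = s / (n + δ).
k^0.68 = 0.20 / (0.006 + 0.061) = 0.20 / 0.067 = 2.9851
k* = 2.9851^(1/0.68) ≈ 4.9942
y* = (k*)^α = 4.9942^0.32 ≈ 1.6731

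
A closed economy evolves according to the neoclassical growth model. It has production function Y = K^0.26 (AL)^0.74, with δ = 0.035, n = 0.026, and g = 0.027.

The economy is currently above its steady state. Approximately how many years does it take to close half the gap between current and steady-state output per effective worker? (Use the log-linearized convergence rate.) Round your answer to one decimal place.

t_½ ≈ 10.6 years

Near the steady state the convergence rate is λ = (1 − α)(n + g + δ).
λ = (1 − 0.26) × 0.088 = 0.74 × 0.088 = 0.06512
Half-life = ln 2 / λ = 0.6931 / 0.06512 ≈ 10.64 years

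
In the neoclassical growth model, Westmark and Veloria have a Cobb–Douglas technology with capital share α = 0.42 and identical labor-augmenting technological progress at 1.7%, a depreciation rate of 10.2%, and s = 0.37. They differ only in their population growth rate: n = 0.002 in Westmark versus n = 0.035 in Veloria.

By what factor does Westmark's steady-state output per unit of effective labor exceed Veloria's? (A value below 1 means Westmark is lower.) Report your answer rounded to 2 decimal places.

y*_W / y*_V ≈ 1.19

Steady-state y* = [s/(n + g + δ)]^(α/(1−α)), so the ratio is [ (s_W/(n + g + δ)_W) / (s_V/(n + g + δ)_V) ]^0.7241.
s_W/(n + g + δ)_W = 0.37/0.121 = 3.0579; s_V/(n + g + δ)_V = 0.37/0.154 = 2.4026.
Ratio = (3.0579/2.4026)^0.7241 = 1.2727^0.7241 ≈ 1.1908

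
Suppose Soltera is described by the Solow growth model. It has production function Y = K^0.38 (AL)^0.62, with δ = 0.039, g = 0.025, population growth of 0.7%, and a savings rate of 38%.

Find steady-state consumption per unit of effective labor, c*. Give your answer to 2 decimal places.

Steady state requires s·f(k) = (n + g + δ)·k, i.e. s·k^α = (n + g + δ)·k.
Rearranging, k^(1−α) = s / (n + g + δ).
k^0.62 = 0.38 / (0.007 + 0.025 + 0.039) = 0.38 / 0.071 = 5.3521
k* = 5.3521^(1/0.62) ≈ 14.9637
y* = (k*)^α = 14.9637^0.38 ≈ 2.7959
c* = (1 − s)·y* = (1 − 0.38) × 2.7959 ≈ 1.7335

c* ≈ 1.73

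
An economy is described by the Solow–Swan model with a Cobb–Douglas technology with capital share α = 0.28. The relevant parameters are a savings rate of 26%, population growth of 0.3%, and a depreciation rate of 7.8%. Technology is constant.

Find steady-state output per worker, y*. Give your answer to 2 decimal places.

In steady state, investment equals break-even investment: s·k^α = (n + δ)·k.
Dividing both sides by k: k^(1−α) = s / (n + δ).
k^0.72 = 0.26 / (0.003 + 0.078) = 0.26 / 0.081 = 3.2099
k* = 3.2099^(1/0.72) ≈ 5.0520
y* = (k*)^α = 5.0520^0.28 ≈ 1.5739

y* ≈ 1.57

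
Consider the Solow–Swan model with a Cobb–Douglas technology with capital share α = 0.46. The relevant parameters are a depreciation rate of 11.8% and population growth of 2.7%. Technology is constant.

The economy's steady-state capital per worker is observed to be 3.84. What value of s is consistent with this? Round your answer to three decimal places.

In steady state, investment equals break-even investment: s·k^α = (n + δ)·k.
So s / (n + δ) = (k*)^(1−α) = 3.84^0.54 = 2.0679.
Therefore s = 2.0679 × (n + δ) = 2.0679 × 0.145 = 0.2998.

s ≈ 0.300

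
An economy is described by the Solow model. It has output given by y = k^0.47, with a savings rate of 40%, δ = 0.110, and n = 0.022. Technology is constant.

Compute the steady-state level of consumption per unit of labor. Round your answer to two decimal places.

In steady state, investment equals break-even investment: s·k^α = (n + δ)·k.
Rearranging, k^(1−α) = s / (n + δ).
k^0.53 = 0.40 / (0.022 + 0.110) = 0.40 / 0.132 = 3.0303
k* = 3.0303^(1/0.53) ≈ 8.0996
y* = (k*)^α = 8.0996^0.47 ≈ 2.6729
c* = (1 − s)·y* = (1 − 0.40) × 2.6729 ≈ 1.6037

c* ≈ 1.60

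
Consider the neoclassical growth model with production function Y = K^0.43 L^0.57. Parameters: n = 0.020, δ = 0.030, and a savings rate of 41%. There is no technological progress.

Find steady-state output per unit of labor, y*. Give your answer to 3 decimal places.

In steady state, investment equals break-even investment: s·k^α = (n + δ)·k.
Rearranging, k^(1−α) = s / (n + δ).
k^0.57 = 0.41 / (0.020 + 0.030) = 0.41 / 0.050 = 8.2000
k* = 8.2000^(1/0.57) ≈ 40.1035
y* = (k*)^α = 40.1035^0.43 ≈ 4.8907

y* ≈ 4.891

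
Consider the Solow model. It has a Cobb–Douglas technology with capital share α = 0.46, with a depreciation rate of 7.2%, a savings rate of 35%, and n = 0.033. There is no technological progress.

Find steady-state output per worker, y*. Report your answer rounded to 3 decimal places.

In steady state, investment equals break-even investment: s·k^α = (n + δ)·k.
Rearranging, k^(1−α) = s / (n + δ).
k^0.54 = 0.35 / (0.033 + 0.072) = 0.35 / 0.105 = 3.3333
k* = 3.3333^(1/0.54) ≈ 9.2958
y* = (k*)^α = 9.2958^0.46 ≈ 2.7888

y* ≈ 2.789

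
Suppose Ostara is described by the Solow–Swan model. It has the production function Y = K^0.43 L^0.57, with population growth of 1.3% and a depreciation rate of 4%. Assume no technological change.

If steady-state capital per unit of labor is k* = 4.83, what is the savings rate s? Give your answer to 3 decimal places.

Steady state requires s·f(k) = (n + δ)·k, i.e. s·k^α = (n + δ)·k.
So s / (n + δ) = (k*)^(1−α) = 4.83^0.57 = 2.4539.
Therefore s = 2.4539 × (n + δ) = 2.4539 × 0.053 = 0.1301.

s ≈ 0.130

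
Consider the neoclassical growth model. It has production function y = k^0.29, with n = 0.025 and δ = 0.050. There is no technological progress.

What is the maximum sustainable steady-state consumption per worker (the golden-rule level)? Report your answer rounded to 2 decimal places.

At the golden rule, f'(k) = n + δ, so α·k^(α−1) = n + δ and k_gold = (α/(n + δ))^(1/(1−α)).
k_gold = (0.29/0.075)^(1/0.71) = 3.8667^1.4085 ≈ 6.7184
c_gold = f(k_gold) − (n + δ)·k_gold = 1.7374 − 0.075×6.7184 ≈ 1.2335

c_gold ≈ 1.23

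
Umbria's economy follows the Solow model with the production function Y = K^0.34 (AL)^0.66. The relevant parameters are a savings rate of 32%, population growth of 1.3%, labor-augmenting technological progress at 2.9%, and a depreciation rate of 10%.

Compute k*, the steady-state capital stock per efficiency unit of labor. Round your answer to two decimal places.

k* ≈ 3.42

At the steady state, Δk = 0, so s·k^α = (n + g + δ)·k.
Rearranging, k^(1−α) = s / (n + g + δ).
k^0.66 = 0.32 / (0.013 + 0.029 + 0.100) = 0.32 / 0.142 = 2.2535
k* = 2.2535^(1/0.66) ≈ 3.4248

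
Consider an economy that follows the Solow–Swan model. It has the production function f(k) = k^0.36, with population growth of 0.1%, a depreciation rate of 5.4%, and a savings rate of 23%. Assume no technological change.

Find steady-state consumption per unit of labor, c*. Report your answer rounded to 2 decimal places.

c* = 1.72

At the steady state, Δk = 0, so s·k^α = (n + δ)·k.
Dividing both sides by k: k^(1−α) = s / (n + δ).
k^0.64 = 0.23 / (0.001 + 0.054) = 0.23 / 0.055 = 4.1818
k* = 4.1818^(1/0.64) ≈ 9.3515
y* = (k*)^α = 9.3515^0.36 ≈ 2.2362
c* = (1 − s)·y* = (1 − 0.23) × 2.2362 ≈ 1.7219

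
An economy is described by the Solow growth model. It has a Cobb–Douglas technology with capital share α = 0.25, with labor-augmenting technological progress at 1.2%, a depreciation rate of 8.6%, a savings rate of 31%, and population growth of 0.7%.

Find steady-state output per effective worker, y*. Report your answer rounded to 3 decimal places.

In steady state, investment equals break-even investment: s·k^α = (n + g + δ)·k.
Rearranging, k^(1−α) = s / (n + g + δ).
k^0.75 = 0.31 / (0.007 + 0.012 + 0.086) = 0.31 / 0.105 = 2.9524
k* = 2.9524^(1/0.75) ≈ 4.2355
y* = (k*)^α = 4.2355^0.25 ≈ 1.4346

y* = 1.435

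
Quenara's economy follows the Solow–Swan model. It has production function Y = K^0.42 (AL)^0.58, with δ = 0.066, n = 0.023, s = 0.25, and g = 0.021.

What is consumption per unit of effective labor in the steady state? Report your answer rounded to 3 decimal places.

At the steady state, Δk = 0, so s·k^α = (n + g + δ)·k.
Dividing both sides by k: k^(1−α) = s / (n + g + δ).
k^0.58 = 0.25 / (0.023 + 0.021 + 0.066) = 0.25 / 0.110 = 2.2727
k* = 2.2727^(1/0.58) ≈ 4.1184
y* = (k*)^α = 4.1184^0.42 ≈ 1.8121
c* = (1 − s)·y* = (1 − 0.25) × 1.8121 ≈ 1.3591

c* ≈ 1.359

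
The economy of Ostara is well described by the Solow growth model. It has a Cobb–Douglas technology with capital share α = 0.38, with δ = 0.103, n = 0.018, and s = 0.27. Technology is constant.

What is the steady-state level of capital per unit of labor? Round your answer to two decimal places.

Steady state requires s·f(k) = (n + δ)·k, i.e. s·k^α = (n + δ)·k.
Rearranging, k^(1−α) = s / (n + δ).
k^0.62 = 0.27 / (0.018 + 0.103) = 0.27 / 0.121 = 2.2314
k* = 2.2314^(1/0.62) ≈ 3.6494

k* ≈ 3.65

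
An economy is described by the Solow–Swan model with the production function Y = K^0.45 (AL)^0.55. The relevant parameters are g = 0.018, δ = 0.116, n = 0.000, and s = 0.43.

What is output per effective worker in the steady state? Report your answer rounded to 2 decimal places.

Steady state requires s·f(k) = (n + g + δ)·k, i.e. s·k^α = (n + g + δ)·k.
Dividing both sides by k: k^(1−α) = s / (n + g + δ).
k^0.55 = 0.43 / (0.000 + 0.018 + 0.116) = 0.43 / 0.134 = 3.2090
k* = 3.2090^(1/0.55) ≈ 8.3305
y* = (k*)^α = 8.3305^0.45 ≈ 2.5960

y* = 2.60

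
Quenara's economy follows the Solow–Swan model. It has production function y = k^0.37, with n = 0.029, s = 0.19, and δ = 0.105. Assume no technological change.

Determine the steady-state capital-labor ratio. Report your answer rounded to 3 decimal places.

k* = 1.741

In steady state, investment equals break-even investment: s·k^α = (n + δ)·k.
Dividing both sides by k: k^(1−α) = s / (n + δ).
k^0.63 = 0.19 / (0.029 + 0.105) = 0.19 / 0.134 = 1.4179
k* = 1.4179^(1/0.63) ≈ 1.7406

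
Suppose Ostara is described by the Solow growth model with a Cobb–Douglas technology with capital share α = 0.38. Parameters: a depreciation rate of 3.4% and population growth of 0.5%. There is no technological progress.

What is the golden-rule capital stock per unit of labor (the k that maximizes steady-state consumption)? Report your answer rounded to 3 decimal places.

The golden rule sets f'(k) = n + δ, i.e. α·k^(α−1) = n + δ.
So k^(1−α) = α / (n + δ) = 0.38 / 0.039 = 9.7436.
k_gold = 9.7436^(1/0.62) ≈ 39.3286

k_gold ≈ 39.329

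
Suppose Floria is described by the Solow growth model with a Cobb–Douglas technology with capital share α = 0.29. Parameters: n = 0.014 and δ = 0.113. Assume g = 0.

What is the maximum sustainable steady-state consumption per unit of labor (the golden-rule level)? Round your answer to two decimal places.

At the golden rule, f'(k) = n + δ, so α·k^(α−1) = n + δ and k_gold = (α/(n + δ))^(1/(1−α)).
k_gold = (0.29/0.127)^(1/0.71) = 2.2835^1.4085 ≈ 3.1996
c_gold = f(k_gold) − (n + δ)·k_gold = 1.4011 − 0.127×3.1996 ≈ 0.9948

c_gold ≈ 0.99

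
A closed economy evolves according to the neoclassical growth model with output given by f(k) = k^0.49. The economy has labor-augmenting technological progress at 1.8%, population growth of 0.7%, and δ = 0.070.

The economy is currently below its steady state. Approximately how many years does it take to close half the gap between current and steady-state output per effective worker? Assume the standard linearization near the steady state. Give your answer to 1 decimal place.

Near the steady state the convergence rate is λ = (1 − α)(n + g + δ).
λ = (1 − 0.49) × 0.095 = 0.51 × 0.095 = 0.04845
Half-life = ln 2 / λ = 0.6931 / 0.04845 ≈ 14.31 years

t_½ ≈ 14.3 years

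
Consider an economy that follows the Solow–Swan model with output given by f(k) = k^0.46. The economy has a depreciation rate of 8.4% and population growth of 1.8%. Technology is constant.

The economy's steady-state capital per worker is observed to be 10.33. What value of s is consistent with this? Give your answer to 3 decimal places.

Steady state requires s·f(k) = (n + δ)·k, i.e. s·k^α = (n + δ)·k.
So s / (n + δ) = (k*)^(1−α) = 10.33^0.54 = 3.5287.
Therefore s = 3.5287 × (n + δ) = 3.5287 × 0.102 = 0.3599.

s ≈ 0.360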